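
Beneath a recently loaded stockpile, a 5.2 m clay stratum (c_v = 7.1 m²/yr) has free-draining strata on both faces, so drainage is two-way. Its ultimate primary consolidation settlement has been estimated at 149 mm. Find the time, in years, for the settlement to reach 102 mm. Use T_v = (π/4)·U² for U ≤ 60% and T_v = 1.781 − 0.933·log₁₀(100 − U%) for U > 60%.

t ≈ 0.364 years

Drainage path length: H_d = H/2 = 2.6 m (double drainage).
U = S(t)/S_ult = 102/149 = 0.6846.
U > 60%: T_v = 1.781 − 0.933·log₁₀(100 − 68.456) = 0.38252.
t = T_v·H_d²/c_v = 0.38252×2.6²/7.1 = 0.3642 years.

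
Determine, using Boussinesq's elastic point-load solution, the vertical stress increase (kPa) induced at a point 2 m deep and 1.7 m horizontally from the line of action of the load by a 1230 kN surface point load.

Δσ_z ≈ 37.7 kPa

Boussinesq vertical stress below a point load on an elastic half-space:
Δσ_z = 3P/(2πz²) · [1 + (r/z)²]^(−5/2)
r/z = 1.7/2 = 0.85; [1+(r/z)²]^(−5/2) = 0.2568.
Δσ_z = 3×1230/(2π×2²) × 0.2568 = 146.82 × 0.2568 = 37.7 kPa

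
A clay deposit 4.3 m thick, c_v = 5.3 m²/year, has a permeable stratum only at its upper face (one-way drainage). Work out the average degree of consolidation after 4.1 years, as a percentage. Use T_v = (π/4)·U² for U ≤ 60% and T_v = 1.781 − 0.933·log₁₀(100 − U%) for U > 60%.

U ≈ 95.5 %

Drainage path length: H_d = H = 4.3 m (single drainage).
T_v = c_v·t/H_d² = 5.3×4.1/4.3² = 1.1752.
T_v = 1.1752 corresponds to the U > 60% branch:
U = 1 − 10^((1.781 − T_v)/0.933)/100 = 0.9554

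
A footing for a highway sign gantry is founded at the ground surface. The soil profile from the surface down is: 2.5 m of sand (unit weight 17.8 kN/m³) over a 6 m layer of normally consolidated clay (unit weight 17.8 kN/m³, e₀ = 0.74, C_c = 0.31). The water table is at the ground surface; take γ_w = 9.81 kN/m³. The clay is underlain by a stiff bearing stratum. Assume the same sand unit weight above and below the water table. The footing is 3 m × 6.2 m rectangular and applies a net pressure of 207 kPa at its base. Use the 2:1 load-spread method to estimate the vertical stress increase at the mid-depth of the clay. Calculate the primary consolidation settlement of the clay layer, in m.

S_c ≈ 0.293 m

Mid-depth of clay below the ground surface: z = 2.5 + 6/2 = 5.5 m.
Total vertical stress at mid-clay: σ_v = 17.8×2.5 + 17.8×3 = 97.9 kPa.
Pore pressure: u = 9.81×(5.5 − 0) = 53.955 kPa.
Initial effective stress: σ'_0 = σ_v − u = 97.9 − 53.955 = 43.945 kPa.
Stress increase at mid-clay by the 2:1 spreading method:
Δσ = qBL/((B+z)(L+z)) = 207×3×6.2/((3+5.5)(6.2+5.5)) = 38.715 kPa
Final effective stress: σ'_f = σ'_0 + Δσ = 43.945 + 38.715 = 82.66 kPa.
Normally consolidated clay, so the full stress increment lies on the virgin compression line:
S_c = C_c·H/(1+e₀)·log₁₀(σ'_f/σ'_0) = 0.31×6/(1+0.74)×log₁₀(82.66/43.945)
    = 1.069 × 0.27439 = 0.2933 m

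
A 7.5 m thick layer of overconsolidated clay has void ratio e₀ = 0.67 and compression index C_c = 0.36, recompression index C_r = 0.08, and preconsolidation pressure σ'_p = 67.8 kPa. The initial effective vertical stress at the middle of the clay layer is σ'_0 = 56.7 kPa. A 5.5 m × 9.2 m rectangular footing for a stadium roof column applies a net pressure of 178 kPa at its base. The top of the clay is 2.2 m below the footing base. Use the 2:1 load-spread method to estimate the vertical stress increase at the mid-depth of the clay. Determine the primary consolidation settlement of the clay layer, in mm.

Mid-depth of clay below the footing base: z = 2.2 + 7.5/2 = 5.95 m.
Stress increase at mid-clay by the 2:1 spreading method:
Δσ = qBL/((B+z)(L+z)) = 178×5.5×9.2/((5.5+5.95)(9.2+5.95)) = 51.922 kPa
Final effective stress: σ'_f = 56.7 + 51.922 = 108.62 kPa.
σ'_f = 108.62 > σ'_p = 67.8 kPa, so the stress path crosses the preconsolidation pressure — recompression up to σ'_p, then virgin compression beyond:
S_c = H/(1+e₀)·[C_r·log₁₀(σ'_p/σ'_0) + C_c·log₁₀(σ'_f/σ'_p)]
    = 7.5/1.67 × [0.08×log₁₀(67.8/56.7) + 0.36×log₁₀(108.62/67.8)]
    = 4.491 × [0.0062117 + 0.073685] = 0.3588 m

S_c ≈ 359 mm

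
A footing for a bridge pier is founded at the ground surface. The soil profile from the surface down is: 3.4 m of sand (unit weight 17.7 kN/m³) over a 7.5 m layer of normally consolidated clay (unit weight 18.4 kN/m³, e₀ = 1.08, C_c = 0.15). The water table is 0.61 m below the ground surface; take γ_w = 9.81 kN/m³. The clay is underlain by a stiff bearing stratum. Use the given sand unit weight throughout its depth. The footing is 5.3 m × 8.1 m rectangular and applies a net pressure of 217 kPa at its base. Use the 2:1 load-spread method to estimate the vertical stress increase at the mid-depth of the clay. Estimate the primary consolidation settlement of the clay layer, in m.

Mid-depth of clay below the ground surface: z = 3.4 + 7.5/2 = 7.15 m.
Total vertical stress at mid-clay: σ_v = 17.7×3.4 + 18.4×3.75 = 129.18 kPa.
Pore pressure: u = 9.81×(7.15 − 0.61) = 64.157 kPa.
Initial effective stress: σ'_0 = σ_v − u = 129.18 − 64.157 = 65.023 kPa.
Stress increase at mid-clay by the 2:1 spreading method:
Δσ = qBL/((B+z)(L+z)) = 217×5.3×8.1/((5.3+7.15)(8.1+7.15)) = 49.066 kPa
Final effective stress: σ'_f = σ'_0 + Δσ = 65.023 + 49.066 = 114.09 kPa.
Normally consolidated clay, so the full stress increment lies on the virgin compression line:
S_c = C_c·H/(1+e₀)·log₁₀(σ'_f/σ'_0) = 0.15×7.5/(1+1.08)×log₁₀(114.09/65.023)
    = 0.54087 × 0.24418 = 0.1321 m

S_c ≈ 0.132 m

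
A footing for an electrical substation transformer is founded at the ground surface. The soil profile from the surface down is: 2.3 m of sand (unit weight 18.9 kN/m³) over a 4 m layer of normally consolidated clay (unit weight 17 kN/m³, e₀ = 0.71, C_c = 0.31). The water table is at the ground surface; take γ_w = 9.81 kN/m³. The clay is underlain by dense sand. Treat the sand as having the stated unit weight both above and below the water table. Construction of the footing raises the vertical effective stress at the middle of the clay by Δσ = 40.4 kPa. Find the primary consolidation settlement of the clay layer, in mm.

S_c ≈ 240 mm

Mid-depth of clay below the ground surface: z = 2.3 + 4/2 = 4.3 m.
Total vertical stress at mid-clay: σ_v = 18.9×2.3 + 17×2 = 77.47 kPa.
Pore pressure: u = 9.81×(4.3 − 0) = 42.183 kPa.
Initial effective stress: σ'_0 = σ_v − u = 77.47 − 42.183 = 35.287 kPa.
Final effective stress: σ'_f = σ'_0 + Δσ = 35.287 + 40.4 = 75.687 kPa.
Normally consolidated clay, so the full stress increment lies on the virgin compression line:
S_c = C_c·H/(1+e₀)·log₁₀(σ'_f/σ'_0) = 0.31×4/(1+0.71)×log₁₀(75.687/35.287)
    = 0.72515 × 0.33141 = 0.2403 m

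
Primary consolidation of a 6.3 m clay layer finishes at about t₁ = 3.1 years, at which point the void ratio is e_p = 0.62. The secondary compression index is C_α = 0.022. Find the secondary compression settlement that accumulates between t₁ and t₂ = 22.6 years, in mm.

S_s ≈ 73.8 mm

Secondary compression: S_s = C_α·H/(1+e_p)·log₁₀(t₂/t₁)
S_s = 0.022×6.3/(1+0.62)×log₁₀(22.6/3.1)
    = 0.08556 × 0.8627 = 0.07381 m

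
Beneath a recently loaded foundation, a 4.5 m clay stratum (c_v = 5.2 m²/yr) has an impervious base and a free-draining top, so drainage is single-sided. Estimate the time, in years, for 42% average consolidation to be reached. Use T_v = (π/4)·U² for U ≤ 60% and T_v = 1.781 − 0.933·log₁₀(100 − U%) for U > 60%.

Drainage path length: H_d = H = 4.5 m (single drainage).
U ≤ 60%: T_v = (π/4)·U² = (π/4)×0.42² = 0.13854.
t = T_v·H_d²/c_v = 0.13854×4.5²/5.2 = 0.5395 years.

t ≈ 0.54 years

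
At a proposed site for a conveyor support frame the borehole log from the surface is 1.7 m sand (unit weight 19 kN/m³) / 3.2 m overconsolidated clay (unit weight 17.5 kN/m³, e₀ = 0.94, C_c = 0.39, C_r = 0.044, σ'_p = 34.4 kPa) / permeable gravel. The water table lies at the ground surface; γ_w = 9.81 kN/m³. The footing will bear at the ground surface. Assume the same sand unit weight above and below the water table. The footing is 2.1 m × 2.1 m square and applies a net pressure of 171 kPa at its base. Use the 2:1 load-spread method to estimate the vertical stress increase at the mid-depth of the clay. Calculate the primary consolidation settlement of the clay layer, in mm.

S_c ≈ 131 mm

Mid-depth of clay below the ground surface: z = 1.7 + 3.2/2 = 3.3 m.
Total vertical stress at mid-clay: σ_v = 19×1.7 + 17.5×1.6 = 60.3 kPa.
Pore pressure: u = 9.81×(3.3 − 0) = 32.373 kPa.
Initial effective stress: σ'_0 = σ_v − u = 60.3 − 32.373 = 27.927 kPa.
Stress increase at mid-clay by the 2:1 spreading method:
Δσ = qBL/((B+z)(L+z)) = 171×2.1×2.1/((2.1+3.3)(2.1+3.3)) = 25.861 kPa
Final effective stress: σ'_f = 27.927 + 25.861 = 53.788 kPa.
σ'_f = 53.788 > σ'_p = 34.4 kPa, so the stress path crosses the preconsolidation pressure — recompression up to σ'_p, then virgin compression beyond:
S_c = H/(1+e₀)·[C_r·log₁₀(σ'_p/σ'_0) + C_c·log₁₀(σ'_f/σ'_p)]
    = 3.2/1.94 × [0.044×log₁₀(34.4/27.927) + 0.39×log₁₀(53.788/34.4)]
    = 1.6495 × [0.0039835 + 0.07571] = 0.1315 m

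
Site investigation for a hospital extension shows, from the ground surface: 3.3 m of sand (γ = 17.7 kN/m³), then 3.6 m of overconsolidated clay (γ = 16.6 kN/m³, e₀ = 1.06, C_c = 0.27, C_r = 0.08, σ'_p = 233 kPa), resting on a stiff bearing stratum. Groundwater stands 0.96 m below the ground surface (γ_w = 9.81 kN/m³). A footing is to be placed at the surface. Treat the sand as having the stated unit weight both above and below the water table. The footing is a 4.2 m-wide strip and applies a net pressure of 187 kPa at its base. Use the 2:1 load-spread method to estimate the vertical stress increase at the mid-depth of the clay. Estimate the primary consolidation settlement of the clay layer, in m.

Mid-depth of clay below the ground surface: z = 3.3 + 3.6/2 = 5.1 m.
Total vertical stress at mid-clay: σ_v = 17.7×3.3 + 16.6×1.8 = 88.29 kPa.
Pore pressure: u = 9.81×(5.1 − 0.96) = 40.613 kPa.
Initial effective stress: σ'_0 = σ_v − u = 88.29 − 40.613 = 47.677 kPa.
Stress increase at mid-clay by the 2:1 spreading method:
Δσ = qB/(B+z) = 187×4.2/(4.2+5.1) = 84.452 kPa
Final effective stress: σ'_f = 47.677 + 84.452 = 132.13 kPa.
σ'_f = 132.13 ≤ σ'_p = 233 kPa, so the clay remains overconsolidated and only the recompression index applies:
S_c = C_r·H/(1+e₀)·log₁₀(σ'_f/σ'_0) = 0.08×3.6/2.06×log₁₀(132.13/47.677)
    = 0.13981 × 0.44269 = 0.06189 m

S_c ≈ 0.0619 m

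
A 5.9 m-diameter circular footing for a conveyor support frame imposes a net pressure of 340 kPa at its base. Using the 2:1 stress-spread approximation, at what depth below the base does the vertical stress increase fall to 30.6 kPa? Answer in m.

z ≈ 13.8 m

2:1 spreading — at depth z the loaded area has grown by z in each plan dimension:
qD²/(D+z)² = Δσ_z ⇒ z = D(√(q/Δσ_z) − 1) = 5.9×(√(340/30.6) − 1) = 13.77 m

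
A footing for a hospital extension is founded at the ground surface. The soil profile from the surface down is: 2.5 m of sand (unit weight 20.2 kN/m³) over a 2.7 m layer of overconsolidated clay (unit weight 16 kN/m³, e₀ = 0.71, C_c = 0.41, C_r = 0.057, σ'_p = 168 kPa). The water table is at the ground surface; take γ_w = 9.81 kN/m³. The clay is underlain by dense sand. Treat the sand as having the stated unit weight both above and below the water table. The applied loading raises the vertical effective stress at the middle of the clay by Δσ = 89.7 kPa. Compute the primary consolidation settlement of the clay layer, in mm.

S_c ≈ 50.2 mm

Mid-depth of clay below the ground surface: z = 2.5 + 2.7/2 = 3.85 m.
Total vertical stress at mid-clay: σ_v = 20.2×2.5 + 16×1.35 = 72.1 kPa.
Pore pressure: u = 9.81×(3.85 − 0) = 37.769 kPa.
Initial effective stress: σ'_0 = σ_v − u = 72.1 − 37.769 = 34.331 kPa.
Final effective stress: σ'_f = 34.331 + 89.7 = 124.03 kPa.
σ'_f = 124.03 ≤ σ'_p = 168 kPa, so the clay remains overconsolidated and only the recompression index applies:
S_c = C_r·H/(1+e₀)·log₁₀(σ'_f/σ'_0) = 0.057×2.7/1.71×log₁₀(124.03/34.331)
    = 0.089997 × 0.55784 = 0.0502 m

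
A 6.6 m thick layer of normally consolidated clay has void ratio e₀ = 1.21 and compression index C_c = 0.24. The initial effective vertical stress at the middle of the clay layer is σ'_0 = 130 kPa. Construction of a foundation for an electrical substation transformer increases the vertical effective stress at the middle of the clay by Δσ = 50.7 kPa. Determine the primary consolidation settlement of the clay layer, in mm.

S_c ≈ 103 mm

Final effective stress: σ'_f = σ'_0 + Δσ = 130 + 50.7 = 180.7 kPa.
Normally consolidated clay, so the full stress increment lies on the virgin compression line:
S_c = C_c·H/(1+e₀)·log₁₀(σ'_f/σ'_0) = 0.24×6.6/(1+1.21)×log₁₀(180.7/130)
    = 0.71674 × 0.14301 = 0.1025 m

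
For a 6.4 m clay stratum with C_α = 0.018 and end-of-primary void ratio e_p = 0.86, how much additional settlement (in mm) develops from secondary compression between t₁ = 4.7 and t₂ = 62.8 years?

S_s ≈ 69.7 mm

Secondary compression: S_s = C_α·H/(1+e_p)·log₁₀(t₂/t₁)
S_s = 0.018×6.4/(1+0.86)×log₁₀(62.8/4.7)
    = 0.06194 × 1.126 = 0.06973 m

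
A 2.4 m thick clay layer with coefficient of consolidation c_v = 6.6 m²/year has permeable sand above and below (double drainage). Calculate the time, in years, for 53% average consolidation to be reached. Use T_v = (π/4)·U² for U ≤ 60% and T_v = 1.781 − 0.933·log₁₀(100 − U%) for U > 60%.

Drainage path length: H_d = H/2 = 1.2 m (double drainage).
U ≤ 60%: T_v = (π/4)·U² = (π/4)×0.53² = 0.22062.
t = T_v·H_d²/c_v = 0.22062×1.2²/6.6 = 0.04814 years.

t ≈ 0.0481 years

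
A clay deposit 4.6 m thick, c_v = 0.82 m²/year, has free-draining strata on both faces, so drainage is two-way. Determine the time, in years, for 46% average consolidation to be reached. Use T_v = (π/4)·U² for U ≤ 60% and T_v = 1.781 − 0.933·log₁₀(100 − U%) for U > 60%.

Drainage path length: H_d = H/2 = 2.3 m (double drainage).
U ≤ 60%: T_v = (π/4)·U² = (π/4)×0.46² = 0.16619.
t = T_v·H_d²/c_v = 0.16619×2.3²/0.82 = 1.072 years.

t ≈ 1.07 years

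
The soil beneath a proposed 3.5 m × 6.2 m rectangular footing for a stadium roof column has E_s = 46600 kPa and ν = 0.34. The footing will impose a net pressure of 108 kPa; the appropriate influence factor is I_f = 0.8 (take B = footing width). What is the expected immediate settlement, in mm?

Immediate (elastic) settlement: S_e = q·B·(1−ν²)/E_s · I_f.
S_e = 108 × 3.5 × (1 − 0.34²) / 46600 × 0.8
    = 108 × 3.5 × 0.8844 / 46600 × 0.8
    = 0.005739 m = 5.739 mm

S_e ≈ 5.74 mm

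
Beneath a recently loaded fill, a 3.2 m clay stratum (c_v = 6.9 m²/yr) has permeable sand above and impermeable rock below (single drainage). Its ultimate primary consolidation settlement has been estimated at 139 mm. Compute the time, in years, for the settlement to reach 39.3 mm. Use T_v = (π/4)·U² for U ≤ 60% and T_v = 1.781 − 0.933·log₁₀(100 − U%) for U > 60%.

t ≈ 0.0932 years

Drainage path length: H_d = H = 3.2 m (single drainage).
U = S(t)/S_ult = 39.3/139 = 0.2827.
U ≤ 60%: T_v = (π/4)·U² = (π/4)×0.28273² = 0.062783.
t = T_v·H_d²/c_v = 0.062783×3.2²/6.9 = 0.09317 years.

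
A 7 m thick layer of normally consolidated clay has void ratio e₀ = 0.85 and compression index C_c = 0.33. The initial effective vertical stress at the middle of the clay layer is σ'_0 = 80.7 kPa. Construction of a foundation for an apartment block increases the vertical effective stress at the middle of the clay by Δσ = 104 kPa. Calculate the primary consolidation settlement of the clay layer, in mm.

S_c ≈ 449 mm

Final effective stress: σ'_f = σ'_0 + Δσ = 80.7 + 104 = 184.7 kPa.
Normally consolidated clay, so the full stress increment lies on the virgin compression line:
S_c = C_c·H/(1+e₀)·log₁₀(σ'_f/σ'_0) = 0.33×7/(1+0.85)×log₁₀(184.7/80.7)
    = 1.2486 × 0.35959 = 0.449 m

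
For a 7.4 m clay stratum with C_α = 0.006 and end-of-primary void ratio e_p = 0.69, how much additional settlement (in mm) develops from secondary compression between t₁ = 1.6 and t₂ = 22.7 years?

S_s ≈ 30.3 mm

Secondary compression: S_s = C_α·H/(1+e_p)·log₁₀(t₂/t₁)
S_s = 0.006×7.4/(1+0.69)×log₁₀(22.7/1.6)
    = 0.02627 × 1.152 = 0.03026 m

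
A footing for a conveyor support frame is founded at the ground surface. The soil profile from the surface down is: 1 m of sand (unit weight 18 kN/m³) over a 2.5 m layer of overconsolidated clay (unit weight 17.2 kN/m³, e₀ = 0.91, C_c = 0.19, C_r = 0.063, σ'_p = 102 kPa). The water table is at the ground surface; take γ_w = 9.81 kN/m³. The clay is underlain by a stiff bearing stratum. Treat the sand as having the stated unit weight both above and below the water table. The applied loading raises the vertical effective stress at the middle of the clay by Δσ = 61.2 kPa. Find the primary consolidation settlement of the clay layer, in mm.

Mid-depth of clay below the ground surface: z = 1 + 2.5/2 = 2.25 m.
Total vertical stress at mid-clay: σ_v = 18×1 + 17.2×1.25 = 39.5 kPa.
Pore pressure: u = 9.81×(2.25 − 0) = 22.073 kPa.
Initial effective stress: σ'_0 = σ_v − u = 39.5 − 22.073 = 17.427 kPa.
Final effective stress: σ'_f = 17.427 + 61.2 = 78.627 kPa.
σ'_f = 78.627 ≤ σ'_p = 102 kPa, so the clay remains overconsolidated and only the recompression index applies:
S_c = C_r·H/(1+e₀)·log₁₀(σ'_f/σ'_0) = 0.063×2.5/1.91×log₁₀(78.627/17.427)
    = 0.082461 × 0.65435 = 0.05396 m

S_c ≈ 54 mm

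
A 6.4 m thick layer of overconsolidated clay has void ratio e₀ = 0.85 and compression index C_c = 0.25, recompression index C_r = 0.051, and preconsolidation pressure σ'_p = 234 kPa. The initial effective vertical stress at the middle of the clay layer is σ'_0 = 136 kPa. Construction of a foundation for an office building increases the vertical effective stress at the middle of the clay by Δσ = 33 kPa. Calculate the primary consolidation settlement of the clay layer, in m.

Final effective stress: σ'_f = 136 + 33 = 169 kPa.
σ'_f = 169 ≤ σ'_p = 234 kPa, so the clay remains overconsolidated and only the recompression index applies:
S_c = C_r·H/(1+e₀)·log₁₀(σ'_f/σ'_0) = 0.051×6.4/1.85×log₁₀(169/136)
    = 0.17643 × 0.094348 = 0.01665 m

S_c ≈ 0.0166 m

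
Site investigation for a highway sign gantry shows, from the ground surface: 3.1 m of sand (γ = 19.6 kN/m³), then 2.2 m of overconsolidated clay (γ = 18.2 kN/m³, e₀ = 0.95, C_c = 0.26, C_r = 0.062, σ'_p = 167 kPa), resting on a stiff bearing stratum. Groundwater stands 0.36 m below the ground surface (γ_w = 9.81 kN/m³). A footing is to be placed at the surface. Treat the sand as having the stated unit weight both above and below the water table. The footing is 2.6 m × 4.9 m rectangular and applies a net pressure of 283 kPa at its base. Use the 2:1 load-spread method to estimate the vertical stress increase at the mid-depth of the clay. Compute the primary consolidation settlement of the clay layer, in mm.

Mid-depth of clay below the ground surface: z = 3.1 + 2.2/2 = 4.2 m.
Total vertical stress at mid-clay: σ_v = 19.6×3.1 + 18.2×1.1 = 80.78 kPa.
Pore pressure: u = 9.81×(4.2 − 0.36) = 37.67 kPa.
Initial effective stress: σ'_0 = σ_v − u = 80.78 − 37.67 = 43.11 kPa.
Stress increase at mid-clay by the 2:1 spreading method:
Δσ = qBL/((B+z)(L+z)) = 283×2.6×4.9/((2.6+4.2)(4.9+4.2)) = 58.265 kPa
Final effective stress: σ'_f = 43.11 + 58.265 = 101.38 kPa.
σ'_f = 101.38 ≤ σ'_p = 167 kPa, so the clay remains overconsolidated and only the recompression index applies:
S_c = C_r·H/(1+e₀)·log₁₀(σ'_f/σ'_0) = 0.062×2.2/1.95×log₁₀(101.38/43.11)
    = 0.069948 × 0.37137 = 0.02598 m

S_c ≈ 26 mm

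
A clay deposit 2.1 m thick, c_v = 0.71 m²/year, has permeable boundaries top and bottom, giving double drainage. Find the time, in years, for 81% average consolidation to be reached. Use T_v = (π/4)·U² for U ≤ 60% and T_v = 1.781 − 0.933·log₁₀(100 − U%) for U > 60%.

Drainage path length: H_d = H/2 = 1.05 m (double drainage).
U > 60%: T_v = 1.781 − 0.933·log₁₀(100 − 81) = 0.58792.
t = T_v·H_d²/c_v = 0.58792×1.05²/0.71 = 0.9129 years.

t ≈ 0.913 years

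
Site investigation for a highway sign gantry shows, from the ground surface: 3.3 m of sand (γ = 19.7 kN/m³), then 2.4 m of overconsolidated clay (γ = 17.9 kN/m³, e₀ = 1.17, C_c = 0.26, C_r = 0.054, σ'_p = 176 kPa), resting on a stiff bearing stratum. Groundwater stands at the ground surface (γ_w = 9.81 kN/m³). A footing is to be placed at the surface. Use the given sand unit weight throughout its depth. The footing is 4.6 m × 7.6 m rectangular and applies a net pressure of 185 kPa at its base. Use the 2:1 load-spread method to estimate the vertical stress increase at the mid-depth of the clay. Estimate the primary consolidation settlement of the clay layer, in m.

S_c ≈ 0.0226 m

Mid-depth of clay below the ground surface: z = 3.3 + 2.4/2 = 4.5 m.
Total vertical stress at mid-clay: σ_v = 19.7×3.3 + 17.9×1.2 = 86.49 kPa.
Pore pressure: u = 9.81×(4.5 − 0) = 44.145 kPa.
Initial effective stress: σ'_0 = σ_v − u = 86.49 − 44.145 = 42.345 kPa.
Stress increase at mid-clay by the 2:1 spreading method:
Δσ = qBL/((B+z)(L+z)) = 185×4.6×7.6/((4.6+4.5)(7.6+4.5)) = 58.738 kPa
Final effective stress: σ'_f = 42.345 + 58.738 = 101.08 kPa.
σ'_f = 101.08 ≤ σ'_p = 176 kPa, so the clay remains overconsolidated and only the recompression index applies:
S_c = C_r·H/(1+e₀)·log₁₀(σ'_f/σ'_0) = 0.054×2.4/2.17×log₁₀(101.08/42.345)
    = 0.059724 × 0.37786 = 0.02257 m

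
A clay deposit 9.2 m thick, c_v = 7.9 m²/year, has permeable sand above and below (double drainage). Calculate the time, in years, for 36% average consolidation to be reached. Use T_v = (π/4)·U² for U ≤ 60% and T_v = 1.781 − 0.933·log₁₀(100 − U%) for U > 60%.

t ≈ 0.273 years

Drainage path length: H_d = H/2 = 4.6 m (double drainage).
U ≤ 60%: T_v = (π/4)·U² = (π/4)×0.36² = 0.10179.
t = T_v·H_d²/c_v = 0.10179×4.6²/7.9 = 0.2726 years.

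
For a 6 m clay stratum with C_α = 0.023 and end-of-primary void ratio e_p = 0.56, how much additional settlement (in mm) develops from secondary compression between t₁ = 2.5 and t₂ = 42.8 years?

S_s ≈ 109 mm

Secondary compression: S_s = C_α·H/(1+e_p)·log₁₀(t₂/t₁)
S_s = 0.023×6/(1+0.56)×log₁₀(42.8/2.5)
    = 0.08846 × 1.234 = 0.1091 m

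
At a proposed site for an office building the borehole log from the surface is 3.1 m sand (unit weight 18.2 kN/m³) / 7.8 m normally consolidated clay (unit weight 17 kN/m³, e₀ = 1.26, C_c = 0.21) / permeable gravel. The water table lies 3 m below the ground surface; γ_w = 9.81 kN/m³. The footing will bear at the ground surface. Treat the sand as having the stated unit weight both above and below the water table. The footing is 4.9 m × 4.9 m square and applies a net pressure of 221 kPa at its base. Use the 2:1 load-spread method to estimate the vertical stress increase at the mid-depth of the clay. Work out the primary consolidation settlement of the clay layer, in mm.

S_c ≈ 117 mm

Mid-depth of clay below the ground surface: z = 3.1 + 7.8/2 = 7 m.
Total vertical stress at mid-clay: σ_v = 18.2×3.1 + 17×3.9 = 122.72 kPa.
Pore pressure: u = 9.81×(7 − 3) = 39.24 kPa.
Initial effective stress: σ'_0 = σ_v − u = 122.72 − 39.24 = 83.48 kPa.
Stress increase at mid-clay by the 2:1 spreading method:
Δσ = qBL/((B+z)(L+z)) = 221×4.9×4.9/((4.9+7)(4.9+7)) = 37.471 kPa
Final effective stress: σ'_f = σ'_0 + Δσ = 83.48 + 37.471 = 120.95 kPa.
Normally consolidated clay, so the full stress increment lies on the virgin compression line:
S_c = C_c·H/(1+e₀)·log₁₀(σ'_f/σ'_0) = 0.21×7.8/(1+1.26)×log₁₀(120.95/83.48)
    = 0.72478 × 0.16102 = 0.1167 m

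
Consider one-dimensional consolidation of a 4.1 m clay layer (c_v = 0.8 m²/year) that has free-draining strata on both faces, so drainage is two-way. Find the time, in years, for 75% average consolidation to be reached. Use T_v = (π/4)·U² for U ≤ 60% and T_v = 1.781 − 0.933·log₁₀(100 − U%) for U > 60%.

Drainage path length: H_d = H/2 = 2.05 m (double drainage).
U > 60%: T_v = 1.781 − 0.933·log₁₀(100 − 75) = 0.47672.
t = T_v·H_d²/c_v = 0.47672×2.05²/0.8 = 2.504 years.

t ≈ 2.5 years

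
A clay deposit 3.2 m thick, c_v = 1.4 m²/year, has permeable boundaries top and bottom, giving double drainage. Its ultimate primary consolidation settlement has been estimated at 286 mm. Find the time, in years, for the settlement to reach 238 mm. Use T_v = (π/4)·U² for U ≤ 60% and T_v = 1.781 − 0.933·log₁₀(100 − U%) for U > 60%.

t ≈ 1.17 years

Drainage path length: H_d = H/2 = 1.6 m (double drainage).
U = S(t)/S_ult = 238/286 = 0.8322.
U > 60%: T_v = 1.781 − 0.933·log₁₀(100 − 83.217) = 0.63819.
t = T_v·H_d²/c_v = 0.63819×1.6²/1.4 = 1.167 years.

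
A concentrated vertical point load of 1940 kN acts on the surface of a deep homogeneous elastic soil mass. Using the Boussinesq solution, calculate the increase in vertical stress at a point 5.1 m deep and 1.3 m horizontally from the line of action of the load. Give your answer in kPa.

Boussinesq vertical stress below a point load on an elastic half-space:
Δσ_z = 3P/(2πz²) · [1 + (r/z)²]^(−5/2)
r/z = 1.3/5.1 = 0.2549; [1+(r/z)²]^(−5/2) = 0.85438.
Δσ_z = 3×1940/(2π×5.1²) × 0.85438 = 35.613 × 0.85438 = 30.43 kPa

Δσ_z ≈ 30.4 kPa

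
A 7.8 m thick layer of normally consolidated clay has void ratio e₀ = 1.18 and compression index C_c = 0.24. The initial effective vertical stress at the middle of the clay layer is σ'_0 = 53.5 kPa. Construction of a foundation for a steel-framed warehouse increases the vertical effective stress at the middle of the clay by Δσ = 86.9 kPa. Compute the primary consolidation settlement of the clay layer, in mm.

S_c ≈ 360 mm

Final effective stress: σ'_f = σ'_0 + Δσ = 53.5 + 86.9 = 140.4 kPa.
Normally consolidated clay, so the full stress increment lies on the virgin compression line:
S_c = C_c·H/(1+e₀)·log₁₀(σ'_f/σ'_0) = 0.24×7.8/(1+1.18)×log₁₀(140.4/53.5)
    = 0.85872 × 0.41901 = 0.3598 m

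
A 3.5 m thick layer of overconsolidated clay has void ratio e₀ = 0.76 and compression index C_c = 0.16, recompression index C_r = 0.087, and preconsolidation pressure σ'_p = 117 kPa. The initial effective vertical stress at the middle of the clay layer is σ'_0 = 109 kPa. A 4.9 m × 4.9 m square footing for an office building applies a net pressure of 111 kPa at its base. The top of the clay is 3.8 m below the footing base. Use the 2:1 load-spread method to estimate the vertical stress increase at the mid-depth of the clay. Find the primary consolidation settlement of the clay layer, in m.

S_c ≈ 0.0235 m

Mid-depth of clay below the footing base: z = 3.8 + 3.5/2 = 5.55 m.
Stress increase at mid-clay by the 2:1 spreading method:
Δσ = qBL/((B+z)(L+z)) = 111×4.9×4.9/((4.9+5.55)(4.9+5.55)) = 24.405 kPa
Final effective stress: σ'_f = 109 + 24.405 = 133.41 kPa.
σ'_f = 133.41 > σ'_p = 117 kPa, so the stress path crosses the preconsolidation pressure — recompression up to σ'_p, then virgin compression beyond:
S_c = H/(1+e₀)·[C_r·log₁₀(σ'_p/σ'_0) + C_c·log₁₀(σ'_f/σ'_p)]
    = 3.5/1.76 × [0.087×log₁₀(117/109) + 0.16×log₁₀(133.41/117)]
    = 1.9886 × [0.0026761 + 0.0091204] = 0.02346 m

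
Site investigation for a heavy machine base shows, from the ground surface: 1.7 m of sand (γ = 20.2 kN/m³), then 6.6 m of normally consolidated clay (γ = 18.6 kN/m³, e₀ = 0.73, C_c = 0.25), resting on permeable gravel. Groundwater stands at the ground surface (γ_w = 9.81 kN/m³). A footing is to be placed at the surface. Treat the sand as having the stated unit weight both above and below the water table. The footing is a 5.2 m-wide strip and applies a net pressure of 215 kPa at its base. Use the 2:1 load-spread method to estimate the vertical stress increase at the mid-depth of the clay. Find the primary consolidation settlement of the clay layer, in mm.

S_c ≈ 501 mm

Mid-depth of clay below the ground surface: z = 1.7 + 6.6/2 = 5 m.
Total vertical stress at mid-clay: σ_v = 20.2×1.7 + 18.6×3.3 = 95.72 kPa.
Pore pressure: u = 9.81×(5 − 0) = 49.05 kPa.
Initial effective stress: σ'_0 = σ_v − u = 95.72 − 49.05 = 46.67 kPa.
Stress increase at mid-clay by the 2:1 spreading method:
Δσ = qB/(B+z) = 215×5.2/(5.2+5) = 109.61 kPa
Final effective stress: σ'_f = σ'_0 + Δσ = 46.67 + 109.61 = 156.28 kPa.
Normally consolidated clay, so the full stress increment lies on the virgin compression line:
S_c = C_c·H/(1+e₀)·log₁₀(σ'_f/σ'_0) = 0.25×6.6/(1+0.73)×log₁₀(156.28/46.67)
    = 0.95376 × 0.52487 = 0.5006 m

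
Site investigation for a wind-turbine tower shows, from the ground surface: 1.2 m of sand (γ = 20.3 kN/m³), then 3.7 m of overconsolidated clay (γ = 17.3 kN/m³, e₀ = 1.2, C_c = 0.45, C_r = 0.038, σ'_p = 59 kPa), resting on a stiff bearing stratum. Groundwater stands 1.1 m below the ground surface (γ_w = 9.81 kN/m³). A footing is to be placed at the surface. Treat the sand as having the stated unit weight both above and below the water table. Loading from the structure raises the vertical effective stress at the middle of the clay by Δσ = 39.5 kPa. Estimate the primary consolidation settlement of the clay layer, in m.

S_c ≈ 0.0992 m

Mid-depth of clay below the ground surface: z = 1.2 + 3.7/2 = 3.05 m.
Total vertical stress at mid-clay: σ_v = 20.3×1.2 + 17.3×1.85 = 56.365 kPa.
Pore pressure: u = 9.81×(3.05 − 1.1) = 19.13 kPa.
Initial effective stress: σ'_0 = σ_v − u = 56.365 − 19.13 = 37.235 kPa.
Final effective stress: σ'_f = 37.235 + 39.5 = 76.735 kPa.
σ'_f = 76.735 > σ'_p = 59 kPa, so the stress path crosses the preconsolidation pressure — recompression up to σ'_p, then virgin compression beyond:
S_c = H/(1+e₀)·[C_r·log₁₀(σ'_p/σ'_0) + C_c·log₁₀(σ'_f/σ'_p)]
    = 3.7/2.2 × [0.038×log₁₀(59/37.235) + 0.45×log₁₀(76.735/59)]
    = 1.6818 × [0.0075962 + 0.051364] = 0.09916 m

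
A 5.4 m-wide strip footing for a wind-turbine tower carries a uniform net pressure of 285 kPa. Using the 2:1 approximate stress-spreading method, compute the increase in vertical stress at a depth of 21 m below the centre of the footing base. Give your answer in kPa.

Δσ_z ≈ 58.3 kPa

By the 2:1 method the load spreads at 1 horizontal : 2 vertical, so at depth z the loaded area has grown by z in each plan dimension:
Δσ = qB/(B+z) = 285×5.4/(5.4+21) = 58.295 kPa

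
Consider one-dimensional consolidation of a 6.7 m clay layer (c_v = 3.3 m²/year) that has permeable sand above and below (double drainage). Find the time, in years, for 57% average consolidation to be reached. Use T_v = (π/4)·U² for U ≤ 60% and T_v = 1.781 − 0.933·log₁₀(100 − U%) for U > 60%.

t ≈ 0.868 years

Drainage path length: H_d = H/2 = 3.35 m (double drainage).
U ≤ 60%: T_v = (π/4)·U² = (π/4)×0.57² = 0.25518.
t = T_v·H_d²/c_v = 0.25518×3.35²/3.3 = 0.8678 years.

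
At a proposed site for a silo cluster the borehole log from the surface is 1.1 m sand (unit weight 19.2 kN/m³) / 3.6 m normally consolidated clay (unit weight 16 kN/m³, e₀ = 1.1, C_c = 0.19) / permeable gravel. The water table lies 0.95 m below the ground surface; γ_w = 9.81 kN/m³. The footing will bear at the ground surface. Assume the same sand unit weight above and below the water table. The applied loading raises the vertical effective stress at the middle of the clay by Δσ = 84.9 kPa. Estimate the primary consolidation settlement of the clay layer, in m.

S_c ≈ 0.187 m

Mid-depth of clay below the ground surface: z = 1.1 + 3.6/2 = 2.9 m.
Total vertical stress at mid-clay: σ_v = 19.2×1.1 + 16×1.8 = 49.92 kPa.
Pore pressure: u = 9.81×(2.9 − 0.95) = 19.13 kPa.
Initial effective stress: σ'_0 = σ_v − u = 49.92 − 19.13 = 30.79 kPa.
Final effective stress: σ'_f = σ'_0 + Δσ = 30.79 + 84.9 = 115.69 kPa.
Normally consolidated clay, so the full stress increment lies on the virgin compression line:
S_c = C_c·H/(1+e₀)·log₁₀(σ'_f/σ'_0) = 0.19×3.6/(1+1.1)×log₁₀(115.69/30.79)
    = 0.32571 × 0.57489 = 0.1872 m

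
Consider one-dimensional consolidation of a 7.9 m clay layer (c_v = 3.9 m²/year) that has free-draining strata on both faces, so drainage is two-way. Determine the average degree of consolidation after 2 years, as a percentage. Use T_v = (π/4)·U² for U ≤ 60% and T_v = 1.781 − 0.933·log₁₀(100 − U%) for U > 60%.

U ≈ 76.4 %

Drainage path length: H_d = H/2 = 3.95 m (double drainage).
T_v = c_v·t/H_d² = 3.9×2/3.95² = 0.49992.
T_v = 0.49992 corresponds to the U > 60% branch:
U = 1 − 10^((1.781 − T_v)/0.933)/100 = 0.7639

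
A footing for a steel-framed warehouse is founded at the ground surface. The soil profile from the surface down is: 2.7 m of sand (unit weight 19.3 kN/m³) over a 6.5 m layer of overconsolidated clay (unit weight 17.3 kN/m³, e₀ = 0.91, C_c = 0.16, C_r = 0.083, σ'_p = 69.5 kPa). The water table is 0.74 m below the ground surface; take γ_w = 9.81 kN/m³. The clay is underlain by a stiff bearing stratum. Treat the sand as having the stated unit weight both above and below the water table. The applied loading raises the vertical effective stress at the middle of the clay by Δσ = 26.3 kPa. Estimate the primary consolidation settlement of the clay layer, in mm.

S_c ≈ 67.3 mm

Mid-depth of clay below the ground surface: z = 2.7 + 6.5/2 = 5.95 m.
Total vertical stress at mid-clay: σ_v = 19.3×2.7 + 17.3×3.25 = 108.34 kPa.
Pore pressure: u = 9.81×(5.95 − 0.74) = 51.11 kPa.
Initial effective stress: σ'_0 = σ_v − u = 108.34 − 51.11 = 57.23 kPa.
Final effective stress: σ'_f = 57.23 + 26.3 = 83.53 kPa.
σ'_f = 83.53 > σ'_p = 69.5 kPa, so the stress path crosses the preconsolidation pressure — recompression up to σ'_p, then virgin compression beyond:
S_c = H/(1+e₀)·[C_r·log₁₀(σ'_p/σ'_0) + C_c·log₁₀(σ'_f/σ'_p)]
    = 6.5/1.91 × [0.083×log₁₀(69.5/57.23) + 0.16×log₁₀(83.53/69.5)]
    = 3.4031 × [0.007002 + 0.012777] = 0.06731 m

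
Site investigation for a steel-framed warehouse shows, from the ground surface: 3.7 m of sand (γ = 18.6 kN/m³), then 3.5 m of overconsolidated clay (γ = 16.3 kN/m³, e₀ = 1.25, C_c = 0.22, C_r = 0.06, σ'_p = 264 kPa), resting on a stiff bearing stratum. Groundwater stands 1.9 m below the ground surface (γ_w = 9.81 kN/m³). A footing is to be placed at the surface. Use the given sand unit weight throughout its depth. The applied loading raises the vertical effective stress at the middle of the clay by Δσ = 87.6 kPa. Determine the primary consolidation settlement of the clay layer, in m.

S_c ≈ 0.0355 m

Mid-depth of clay below the ground surface: z = 3.7 + 3.5/2 = 5.45 m.
Total vertical stress at mid-clay: σ_v = 18.6×3.7 + 16.3×1.75 = 97.345 kPa.
Pore pressure: u = 9.81×(5.45 − 1.9) = 34.825 kPa.
Initial effective stress: σ'_0 = σ_v − u = 97.345 − 34.825 = 62.52 kPa.
Final effective stress: σ'_f = 62.52 + 87.6 = 150.12 kPa.
σ'_f = 150.12 ≤ σ'_p = 264 kPa, so the clay remains overconsolidated and only the recompression index applies:
S_c = C_r·H/(1+e₀)·log₁₀(σ'_f/σ'_0) = 0.06×3.5/2.25×log₁₀(150.12/62.52)
    = 0.093336 × 0.38042 = 0.03551 m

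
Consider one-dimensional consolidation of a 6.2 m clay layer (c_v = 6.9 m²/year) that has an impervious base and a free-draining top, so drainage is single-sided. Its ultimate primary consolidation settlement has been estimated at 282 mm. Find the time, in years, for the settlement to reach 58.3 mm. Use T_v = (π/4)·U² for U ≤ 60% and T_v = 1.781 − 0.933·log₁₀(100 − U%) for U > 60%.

t ≈ 0.187 years

Drainage path length: H_d = H = 6.2 m (single drainage).
U = S(t)/S_ult = 58.3/282 = 0.2067.
U ≤ 60%: T_v = (π/4)·U² = (π/4)×0.20674² = 0.033568.
t = T_v·H_d²/c_v = 0.033568×6.2²/6.9 = 0.187 years.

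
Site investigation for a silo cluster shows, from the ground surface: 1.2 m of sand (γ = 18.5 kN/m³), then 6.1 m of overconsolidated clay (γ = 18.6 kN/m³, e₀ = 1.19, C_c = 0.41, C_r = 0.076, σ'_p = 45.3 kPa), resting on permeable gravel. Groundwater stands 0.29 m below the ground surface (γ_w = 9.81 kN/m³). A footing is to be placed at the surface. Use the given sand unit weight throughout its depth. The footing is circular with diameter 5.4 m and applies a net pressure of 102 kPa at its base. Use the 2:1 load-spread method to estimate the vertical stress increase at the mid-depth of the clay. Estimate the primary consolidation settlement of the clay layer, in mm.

Mid-depth of clay below the ground surface: z = 1.2 + 6.1/2 = 4.25 m.
Total vertical stress at mid-clay: σ_v = 18.5×1.2 + 18.6×3.05 = 78.93 kPa.
Pore pressure: u = 9.81×(4.25 − 0.29) = 38.848 kPa.
Initial effective stress: σ'_0 = σ_v − u = 78.93 − 38.848 = 40.082 kPa.
Stress increase at mid-clay by the 2:1 spreading method:
Δσ ≈ qD²/(D+z)² = 102×5.4²/(5.4+4.25)² = 31.94 kPa
Final effective stress: σ'_f = 40.082 + 31.94 = 72.022 kPa.
σ'_f = 72.022 > σ'_p = 45.3 kPa, so the stress path crosses the preconsolidation pressure — recompression up to σ'_p, then virgin compression beyond:
S_c = H/(1+e₀)·[C_r·log₁₀(σ'_p/σ'_0) + C_c·log₁₀(σ'_f/σ'_p)]
    = 6.1/2.19 × [0.076×log₁₀(45.3/40.082) + 0.41×log₁₀(72.022/45.3)]
    = 2.7854 × [0.0040393 + 0.08256] = 0.2412 m

S_c ≈ 241 mm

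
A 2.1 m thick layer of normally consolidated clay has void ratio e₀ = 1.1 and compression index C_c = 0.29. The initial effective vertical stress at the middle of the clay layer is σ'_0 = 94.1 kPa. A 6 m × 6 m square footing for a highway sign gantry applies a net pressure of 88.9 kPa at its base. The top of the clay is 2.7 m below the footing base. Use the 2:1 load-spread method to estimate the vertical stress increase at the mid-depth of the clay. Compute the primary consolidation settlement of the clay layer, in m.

Mid-depth of clay below the footing base: z = 2.7 + 2.1/2 = 3.75 m.
Stress increase at mid-clay by the 2:1 spreading method:
Δσ = qBL/((B+z)(L+z)) = 88.9×6×6/((6+3.75)(6+3.75)) = 33.666 kPa
Final effective stress: σ'_f = σ'_0 + Δσ = 94.1 + 33.666 = 127.77 kPa.
Normally consolidated clay, so the full stress increment lies on the virgin compression line:
S_c = C_c·H/(1+e₀)·log₁₀(σ'_f/σ'_0) = 0.29×2.1/(1+1.1)×log₁₀(127.77/94.1)
    = 0.29 × 0.13284 = 0.03852 m

S_c ≈ 0.0385 m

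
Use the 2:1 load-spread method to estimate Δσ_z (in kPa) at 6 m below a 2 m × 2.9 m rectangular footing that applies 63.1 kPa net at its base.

Δσ_z ≈ 5.14 kPa

By the 2:1 method the load spreads at 1 horizontal : 2 vertical, so at depth z the loaded area has grown by z in each plan dimension:
Δσ = qBL/((B+z)(L+z)) = 63.1×2×2.9/((2+6)(2.9+6)) = 5.1402 kPa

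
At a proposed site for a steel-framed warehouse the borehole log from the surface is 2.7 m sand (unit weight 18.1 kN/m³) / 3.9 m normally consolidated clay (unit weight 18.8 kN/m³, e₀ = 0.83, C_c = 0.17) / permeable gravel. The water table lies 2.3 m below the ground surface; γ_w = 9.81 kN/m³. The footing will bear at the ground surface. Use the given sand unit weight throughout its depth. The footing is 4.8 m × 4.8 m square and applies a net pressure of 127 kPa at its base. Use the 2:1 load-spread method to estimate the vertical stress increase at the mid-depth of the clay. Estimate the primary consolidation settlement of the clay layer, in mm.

Mid-depth of clay below the ground surface: z = 2.7 + 3.9/2 = 4.65 m.
Total vertical stress at mid-clay: σ_v = 18.1×2.7 + 18.8×1.95 = 85.53 kPa.
Pore pressure: u = 9.81×(4.65 − 2.3) = 23.054 kPa.
Initial effective stress: σ'_0 = σ_v − u = 85.53 − 23.054 = 62.476 kPa.
Stress increase at mid-clay by the 2:1 spreading method:
Δσ = qBL/((B+z)(L+z)) = 127×4.8×4.8/((4.8+4.65)(4.8+4.65)) = 32.766 kPa
Final effective stress: σ'_f = σ'_0 + Δσ = 62.476 + 32.766 = 95.242 kPa.
Normally consolidated clay, so the full stress increment lies on the virgin compression line:
S_c = C_c·H/(1+e₀)·log₁₀(σ'_f/σ'_0) = 0.17×3.9/(1+0.83)×log₁₀(95.242/62.476)
    = 0.3623 × 0.18312 = 0.06634 m

S_c ≈ 66.3 mm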